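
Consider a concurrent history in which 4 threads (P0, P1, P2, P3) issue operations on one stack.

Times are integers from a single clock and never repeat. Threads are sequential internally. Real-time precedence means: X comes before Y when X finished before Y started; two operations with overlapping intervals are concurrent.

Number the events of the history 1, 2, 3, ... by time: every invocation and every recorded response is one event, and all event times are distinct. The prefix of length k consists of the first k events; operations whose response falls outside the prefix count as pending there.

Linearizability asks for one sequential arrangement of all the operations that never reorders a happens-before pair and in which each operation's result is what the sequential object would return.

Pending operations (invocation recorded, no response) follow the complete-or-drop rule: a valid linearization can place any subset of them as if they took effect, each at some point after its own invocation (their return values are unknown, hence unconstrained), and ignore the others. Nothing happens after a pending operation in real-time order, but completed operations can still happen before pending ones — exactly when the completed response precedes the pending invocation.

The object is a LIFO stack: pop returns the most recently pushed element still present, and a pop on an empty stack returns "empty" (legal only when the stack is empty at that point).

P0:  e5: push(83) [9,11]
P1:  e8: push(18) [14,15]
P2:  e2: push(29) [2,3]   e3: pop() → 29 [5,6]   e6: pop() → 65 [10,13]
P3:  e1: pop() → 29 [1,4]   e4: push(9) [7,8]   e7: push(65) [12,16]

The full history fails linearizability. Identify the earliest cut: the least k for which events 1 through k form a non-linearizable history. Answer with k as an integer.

events 1..5 are still linearizable — one witness is e2, e1:
1. e2 push(29), leaving stack <29>
2. e1 pop() → 29, leaving stack <>
event 6 — e3's response, time 6 — after it, nothing linearizes
for example e1, e2, e3 fails at step 1: e1 pop() → 29 is not legal there
for example e2, e1, e3 fails at step 3: e3 pop() → 29 is not legal there

6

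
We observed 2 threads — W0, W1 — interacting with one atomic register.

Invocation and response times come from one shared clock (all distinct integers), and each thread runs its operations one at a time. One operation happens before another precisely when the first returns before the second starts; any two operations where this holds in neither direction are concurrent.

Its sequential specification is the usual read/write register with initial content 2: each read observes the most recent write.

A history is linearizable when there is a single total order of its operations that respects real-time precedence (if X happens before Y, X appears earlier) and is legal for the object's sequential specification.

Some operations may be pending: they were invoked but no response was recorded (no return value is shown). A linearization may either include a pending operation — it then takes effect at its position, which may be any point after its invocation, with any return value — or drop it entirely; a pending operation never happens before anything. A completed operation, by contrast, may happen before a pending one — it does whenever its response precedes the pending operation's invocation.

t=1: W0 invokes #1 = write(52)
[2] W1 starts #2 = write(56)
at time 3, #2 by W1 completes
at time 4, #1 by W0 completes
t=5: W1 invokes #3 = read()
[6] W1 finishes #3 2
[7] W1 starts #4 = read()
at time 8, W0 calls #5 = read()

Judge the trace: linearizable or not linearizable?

prefix check: 1..5 passes, 1..6 fails once #3's time-6 response joins
2 orders of the 3 completed atomic register ops respect real time; none is legal
one such order, #1, #2, #3, breaks at step 3 where #3 read() → 2 is illegal
one such order, #2, #1, #3, breaks at step 3 where #3 read() → 2 is illegal

not linearizable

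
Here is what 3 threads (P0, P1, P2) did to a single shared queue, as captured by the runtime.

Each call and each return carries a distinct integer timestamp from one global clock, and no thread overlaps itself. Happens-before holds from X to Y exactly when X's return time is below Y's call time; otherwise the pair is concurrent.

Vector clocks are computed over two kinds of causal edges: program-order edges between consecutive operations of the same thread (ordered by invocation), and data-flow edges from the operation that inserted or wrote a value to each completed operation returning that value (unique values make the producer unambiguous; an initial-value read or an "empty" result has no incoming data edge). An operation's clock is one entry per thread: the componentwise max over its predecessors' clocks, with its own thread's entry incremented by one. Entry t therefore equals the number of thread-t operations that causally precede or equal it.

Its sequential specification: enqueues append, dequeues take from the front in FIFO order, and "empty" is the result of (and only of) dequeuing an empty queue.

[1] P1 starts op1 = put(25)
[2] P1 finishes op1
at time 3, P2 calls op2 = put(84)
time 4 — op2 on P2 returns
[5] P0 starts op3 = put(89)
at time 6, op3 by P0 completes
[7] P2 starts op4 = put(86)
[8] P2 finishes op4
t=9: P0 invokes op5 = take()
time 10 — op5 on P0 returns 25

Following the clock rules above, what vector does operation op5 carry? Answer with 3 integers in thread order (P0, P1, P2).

(2, 1, 0)

op2 (invocation 3): nothing precedes it; P2's component alone gives (0, 0, 1)
op1 (invocation 1): nothing precedes it; P1's component alone gives (0, 1, 0)
op3 (invocation 5): nothing precedes it; P0's component alone gives (1, 0, 0)
invoked at 7, op4 merges VC(op2)=(0, 0, 1) and bumps P2's slot → (0, 0, 2)
invoked at 9, op5 merges VC(op1)=(0, 1, 0), VC(op3)=(1, 0, 0) and bumps P0's slot → (2, 1, 0)
target: VC(op5) = (2, 1, 0)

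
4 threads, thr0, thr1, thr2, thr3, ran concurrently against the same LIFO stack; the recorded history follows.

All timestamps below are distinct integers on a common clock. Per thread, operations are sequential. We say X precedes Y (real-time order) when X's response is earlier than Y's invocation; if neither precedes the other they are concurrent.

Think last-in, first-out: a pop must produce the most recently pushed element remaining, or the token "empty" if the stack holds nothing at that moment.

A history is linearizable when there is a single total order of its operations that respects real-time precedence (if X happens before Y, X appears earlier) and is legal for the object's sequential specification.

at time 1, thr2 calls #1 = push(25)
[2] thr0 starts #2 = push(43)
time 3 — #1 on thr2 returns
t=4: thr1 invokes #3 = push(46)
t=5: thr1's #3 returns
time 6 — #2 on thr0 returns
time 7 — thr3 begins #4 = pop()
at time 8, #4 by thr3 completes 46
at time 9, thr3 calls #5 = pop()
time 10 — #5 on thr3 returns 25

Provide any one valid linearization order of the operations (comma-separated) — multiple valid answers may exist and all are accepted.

1. #2 push(43), leaving stack <43>
2. #1 push(25), leaving stack <43,25>
3. #3 push(46), leaving stack <43,25,46>
4. #4 pop() → 46, leaving stack <43,25>
5. #5 pop() → 25, leaving stack <43>

#2, #1, #3, #4, #5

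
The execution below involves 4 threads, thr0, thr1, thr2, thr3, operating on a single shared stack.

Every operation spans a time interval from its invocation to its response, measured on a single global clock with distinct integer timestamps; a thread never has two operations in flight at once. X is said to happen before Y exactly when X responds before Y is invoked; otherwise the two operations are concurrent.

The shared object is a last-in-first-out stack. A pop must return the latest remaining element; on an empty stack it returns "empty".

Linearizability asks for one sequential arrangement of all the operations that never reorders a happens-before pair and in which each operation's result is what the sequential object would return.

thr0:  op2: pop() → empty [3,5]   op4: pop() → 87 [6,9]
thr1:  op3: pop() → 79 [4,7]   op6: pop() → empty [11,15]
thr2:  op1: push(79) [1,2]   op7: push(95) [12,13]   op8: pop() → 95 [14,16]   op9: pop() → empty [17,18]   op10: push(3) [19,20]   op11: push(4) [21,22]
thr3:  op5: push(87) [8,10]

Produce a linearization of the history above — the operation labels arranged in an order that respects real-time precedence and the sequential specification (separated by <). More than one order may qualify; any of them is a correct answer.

op1 < op3 < op2 < op5 < op4 < op6 < op7 < op8 < op9 < op10 < op11

1. op1 push(79), leaving stack <79>
2. op3 pop() → 79, leaving stack <>
3. op2 pop() → empty, leaving stack <>
4. op5 push(87), leaving stack <87>
5. op4 pop() → 87, leaving stack <>
6. op6 pop() → empty, leaving stack <>
7. op7 push(95), leaving stack <95>
8. op8 pop() → 95, leaving stack <>
9. op9 pop() → empty, leaving stack <>
10. op10 push(3), leaving stack <3>
11. op11 push(4), leaving stack <3,4>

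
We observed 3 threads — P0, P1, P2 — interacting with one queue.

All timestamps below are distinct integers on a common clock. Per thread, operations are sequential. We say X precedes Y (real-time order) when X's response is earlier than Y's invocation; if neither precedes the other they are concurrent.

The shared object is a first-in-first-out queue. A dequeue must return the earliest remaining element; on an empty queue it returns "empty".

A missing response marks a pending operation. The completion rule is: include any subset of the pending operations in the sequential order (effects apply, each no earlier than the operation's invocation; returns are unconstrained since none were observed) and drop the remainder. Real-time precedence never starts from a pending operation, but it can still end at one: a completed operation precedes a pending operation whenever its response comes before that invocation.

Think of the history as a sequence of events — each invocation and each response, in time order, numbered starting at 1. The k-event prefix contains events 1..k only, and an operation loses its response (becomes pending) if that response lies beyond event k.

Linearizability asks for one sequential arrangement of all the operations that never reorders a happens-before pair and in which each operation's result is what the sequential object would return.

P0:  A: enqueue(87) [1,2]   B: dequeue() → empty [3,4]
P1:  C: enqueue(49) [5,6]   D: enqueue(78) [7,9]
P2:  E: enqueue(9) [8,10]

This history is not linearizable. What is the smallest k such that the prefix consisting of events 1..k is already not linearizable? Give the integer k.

events 1..3 are linearizable, e.g. via A:
1. A enqueue(87), leaving queue <87>
event 4 — B's response, time 4 — after it, nothing linearizes
for example A, B fails at step 2: B dequeue() → empty is not legal there

4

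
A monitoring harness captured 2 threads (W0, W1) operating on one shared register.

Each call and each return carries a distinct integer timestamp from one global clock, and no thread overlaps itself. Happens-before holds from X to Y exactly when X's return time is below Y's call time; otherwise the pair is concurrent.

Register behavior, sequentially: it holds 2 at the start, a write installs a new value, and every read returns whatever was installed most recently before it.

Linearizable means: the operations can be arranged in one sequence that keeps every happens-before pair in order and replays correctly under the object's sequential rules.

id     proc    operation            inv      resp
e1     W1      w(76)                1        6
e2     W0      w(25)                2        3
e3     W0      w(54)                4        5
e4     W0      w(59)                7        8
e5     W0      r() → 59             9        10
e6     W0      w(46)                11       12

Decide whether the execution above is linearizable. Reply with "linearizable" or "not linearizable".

one valid linearization: e1, e2, e3, e4, e5, e6
step 1: e1 w(76) — value 76
step 2: e2 w(25) — value 25
step 3: e3 w(54) — value 54
step 4: e4 w(59) — value 59
step 5: e5 r() → 59 — value 59
step 6: e6 w(46) — value 46

linearizable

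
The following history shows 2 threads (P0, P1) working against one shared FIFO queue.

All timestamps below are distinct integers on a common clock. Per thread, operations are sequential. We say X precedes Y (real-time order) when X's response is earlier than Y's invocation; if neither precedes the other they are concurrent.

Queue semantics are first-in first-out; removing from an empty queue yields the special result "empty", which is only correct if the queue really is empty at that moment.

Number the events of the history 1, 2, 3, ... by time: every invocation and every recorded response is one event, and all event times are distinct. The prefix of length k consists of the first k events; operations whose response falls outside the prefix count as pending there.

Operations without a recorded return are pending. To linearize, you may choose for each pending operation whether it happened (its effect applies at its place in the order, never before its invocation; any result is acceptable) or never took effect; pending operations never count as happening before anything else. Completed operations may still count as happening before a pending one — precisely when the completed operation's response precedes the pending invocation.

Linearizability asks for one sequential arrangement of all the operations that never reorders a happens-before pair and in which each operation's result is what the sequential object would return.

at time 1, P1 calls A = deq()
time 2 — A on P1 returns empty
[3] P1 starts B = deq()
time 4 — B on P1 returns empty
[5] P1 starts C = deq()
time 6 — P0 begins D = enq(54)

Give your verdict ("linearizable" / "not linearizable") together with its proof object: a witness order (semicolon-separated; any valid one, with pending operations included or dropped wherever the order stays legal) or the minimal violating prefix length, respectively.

linearizable — witness: A; B

1. A deq() → empty, leaving queue <>
2. B deq() → empty, leaving queue <>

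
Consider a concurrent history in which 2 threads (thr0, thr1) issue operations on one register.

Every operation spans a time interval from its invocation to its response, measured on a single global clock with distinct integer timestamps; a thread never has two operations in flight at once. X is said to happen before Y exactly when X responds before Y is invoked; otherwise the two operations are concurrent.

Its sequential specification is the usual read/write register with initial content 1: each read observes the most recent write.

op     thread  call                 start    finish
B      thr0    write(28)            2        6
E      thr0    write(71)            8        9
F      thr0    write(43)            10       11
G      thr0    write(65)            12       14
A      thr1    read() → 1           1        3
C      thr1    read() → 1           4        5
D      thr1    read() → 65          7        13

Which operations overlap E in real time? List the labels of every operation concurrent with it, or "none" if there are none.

D

E runs from 8 to 9; window-overlapping ops are concurrent
A [1,3]: before
B [2,6]: before
C [4,5]: before
D [7,13]: concurrent
F [10,11]: after
G [12,14]: after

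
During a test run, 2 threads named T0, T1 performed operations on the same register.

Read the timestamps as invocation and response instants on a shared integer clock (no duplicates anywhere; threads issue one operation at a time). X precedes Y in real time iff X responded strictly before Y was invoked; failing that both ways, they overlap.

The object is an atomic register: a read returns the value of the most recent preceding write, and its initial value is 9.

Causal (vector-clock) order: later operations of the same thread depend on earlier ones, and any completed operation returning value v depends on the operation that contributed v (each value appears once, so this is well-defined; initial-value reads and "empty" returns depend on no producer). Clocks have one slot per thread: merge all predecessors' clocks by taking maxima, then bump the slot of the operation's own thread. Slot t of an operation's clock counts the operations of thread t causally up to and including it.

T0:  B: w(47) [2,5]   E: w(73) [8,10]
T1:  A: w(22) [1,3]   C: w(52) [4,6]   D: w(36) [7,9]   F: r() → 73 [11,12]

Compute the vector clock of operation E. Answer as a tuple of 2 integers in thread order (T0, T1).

A, invoked 1, has no incoming edges; only T1's bump applies → (0, 1)
B, invoked 2, has no incoming edges; only T0's bump applies → (1, 0)
merge at C (invoked 4): VC(A)=(0, 1), own-thread bump on T1 → (0, 2)
merge at E (invoked 8): VC(B)=(1, 0), own-thread bump on T0 → (2, 0)
merge at D (invoked 7): VC(C)=(0, 2), own-thread bump on T1 → (0, 3)
merge at F (invoked 11): VC(D)=(0, 3), VC(E)=(2, 0), own-thread bump on T1 → (2, 4)
target: VC(E) = (2, 0)

(2, 0)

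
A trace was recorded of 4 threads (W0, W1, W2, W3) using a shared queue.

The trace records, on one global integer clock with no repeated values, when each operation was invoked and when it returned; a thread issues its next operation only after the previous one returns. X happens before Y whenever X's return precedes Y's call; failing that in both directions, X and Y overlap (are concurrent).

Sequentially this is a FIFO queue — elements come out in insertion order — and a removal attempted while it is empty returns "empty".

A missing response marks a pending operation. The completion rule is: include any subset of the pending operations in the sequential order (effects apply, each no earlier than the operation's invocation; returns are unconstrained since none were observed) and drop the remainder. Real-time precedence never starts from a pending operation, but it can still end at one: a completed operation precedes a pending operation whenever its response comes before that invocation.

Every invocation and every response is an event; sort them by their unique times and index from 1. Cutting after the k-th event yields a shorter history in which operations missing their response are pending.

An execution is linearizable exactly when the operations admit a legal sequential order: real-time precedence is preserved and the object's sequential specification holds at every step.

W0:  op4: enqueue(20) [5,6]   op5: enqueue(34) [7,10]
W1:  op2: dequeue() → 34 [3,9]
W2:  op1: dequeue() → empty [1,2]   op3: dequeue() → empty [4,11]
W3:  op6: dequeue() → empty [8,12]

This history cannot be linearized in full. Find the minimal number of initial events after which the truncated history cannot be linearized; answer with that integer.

12

events 1..11 are still linearizable — one witness is op1, op3, op4, op5, op6, op2:
after step 1 (op1 dequeue() → empty): queue <>
after step 2 (op3 dequeue() → empty): queue <>
after step 3 (op4 enqueue(20)): queue <20>
after step 4 (op5 enqueue(34)): queue <20,34>
after step 5 (op6 dequeue() (pending, included)): queue <34>
after step 6 (op2 dequeue() → 34): queue <>
with event 12 included (op6 responding at time 12), all real-time-consistent orders fail
one such order, op1, op2, op3, op4, op5, op6, breaks at step 2 where op2 dequeue() → 34 is illegal
one such order, op1, op2, op3, op4, op6, op5, breaks at step 2 where op2 dequeue() → 34 is illegal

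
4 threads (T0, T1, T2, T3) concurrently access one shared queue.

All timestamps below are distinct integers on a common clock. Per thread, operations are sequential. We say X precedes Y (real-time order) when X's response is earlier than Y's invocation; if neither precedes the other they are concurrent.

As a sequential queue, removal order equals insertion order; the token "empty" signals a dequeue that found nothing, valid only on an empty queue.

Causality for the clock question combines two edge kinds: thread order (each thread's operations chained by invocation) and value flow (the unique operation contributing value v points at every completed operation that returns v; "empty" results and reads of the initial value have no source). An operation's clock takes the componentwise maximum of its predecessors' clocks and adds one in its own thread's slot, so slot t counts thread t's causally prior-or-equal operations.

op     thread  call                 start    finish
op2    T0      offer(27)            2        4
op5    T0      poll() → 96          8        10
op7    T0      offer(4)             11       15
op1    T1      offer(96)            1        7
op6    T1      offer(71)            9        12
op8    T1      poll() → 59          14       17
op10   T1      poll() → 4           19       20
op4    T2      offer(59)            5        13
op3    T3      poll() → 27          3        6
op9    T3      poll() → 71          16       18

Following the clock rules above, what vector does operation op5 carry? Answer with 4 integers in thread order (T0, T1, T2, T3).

op4 (invocation 5): nothing precedes it; T2's component alone gives (0, 0, 1, 0)
op1 (invocation 1): nothing precedes it; T1's component alone gives (0, 1, 0, 0)
op2 (invocation 2): nothing precedes it; T0's component alone gives (1, 0, 0, 0)
op6, invoked 9, takes VC(op1)=(0, 1, 0, 0) under max, adds 1 for T1 → (0, 2, 0, 0)
op3, invoked 3, takes VC(op2)=(1, 0, 0, 0) under max, adds 1 for T3 → (1, 0, 0, 1)
op5, invoked 8, takes VC(op1)=(0, 1, 0, 0), VC(op2)=(1, 0, 0, 0) under max, adds 1 for T0 → (2, 1, 0, 0)
op8, invoked 14, takes VC(op4)=(0, 0, 1, 0), VC(op6)=(0, 2, 0, 0) under max, adds 1 for T1 → (0, 3, 1, 0)
op7, invoked 11, takes VC(op5)=(2, 1, 0, 0) under max, adds 1 for T0 → (3, 1, 0, 0)
op9, invoked 16, takes VC(op3)=(1, 0, 0, 1), VC(op6)=(0, 2, 0, 0) under max, adds 1 for T3 → (1, 2, 0, 2)
op10, invoked 19, takes VC(op7)=(3, 1, 0, 0), VC(op8)=(0, 3, 1, 0) under max, adds 1 for T1 → (3, 4, 1, 0)
target: VC(op5) = (2, 1, 0, 0)

(2, 1, 0, 0)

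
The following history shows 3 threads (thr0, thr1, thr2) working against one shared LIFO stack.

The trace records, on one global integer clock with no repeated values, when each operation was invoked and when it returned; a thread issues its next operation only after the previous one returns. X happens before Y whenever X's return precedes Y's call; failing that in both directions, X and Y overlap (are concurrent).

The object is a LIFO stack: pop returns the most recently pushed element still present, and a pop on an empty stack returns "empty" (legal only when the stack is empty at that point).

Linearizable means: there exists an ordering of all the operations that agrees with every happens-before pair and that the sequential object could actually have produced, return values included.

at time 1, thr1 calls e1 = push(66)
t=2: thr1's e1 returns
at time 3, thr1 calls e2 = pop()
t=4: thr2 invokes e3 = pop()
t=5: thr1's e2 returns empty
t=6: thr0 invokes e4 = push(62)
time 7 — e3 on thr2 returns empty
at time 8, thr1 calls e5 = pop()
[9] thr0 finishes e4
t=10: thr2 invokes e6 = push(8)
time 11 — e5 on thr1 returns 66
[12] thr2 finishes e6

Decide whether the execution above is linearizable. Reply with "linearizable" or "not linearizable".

the violation lands at event 7, e3's response at time 7: events 1..6 linearize, events 1..7 do not
every one of the 2 real-time-consistent orders over 3 completed LIFO stack ops fails the sequential spec
include/drop combinations of the 1 pending operation (e4) were all tried; none helps
sample order e1, e2, e3 (pending dropped) stalls at step 2 — e2 pop() → empty has no legal effect
sample order e1, e3, e2 (pending dropped) stalls at step 2 — e3 pop() → empty has no legal effect

not linearizable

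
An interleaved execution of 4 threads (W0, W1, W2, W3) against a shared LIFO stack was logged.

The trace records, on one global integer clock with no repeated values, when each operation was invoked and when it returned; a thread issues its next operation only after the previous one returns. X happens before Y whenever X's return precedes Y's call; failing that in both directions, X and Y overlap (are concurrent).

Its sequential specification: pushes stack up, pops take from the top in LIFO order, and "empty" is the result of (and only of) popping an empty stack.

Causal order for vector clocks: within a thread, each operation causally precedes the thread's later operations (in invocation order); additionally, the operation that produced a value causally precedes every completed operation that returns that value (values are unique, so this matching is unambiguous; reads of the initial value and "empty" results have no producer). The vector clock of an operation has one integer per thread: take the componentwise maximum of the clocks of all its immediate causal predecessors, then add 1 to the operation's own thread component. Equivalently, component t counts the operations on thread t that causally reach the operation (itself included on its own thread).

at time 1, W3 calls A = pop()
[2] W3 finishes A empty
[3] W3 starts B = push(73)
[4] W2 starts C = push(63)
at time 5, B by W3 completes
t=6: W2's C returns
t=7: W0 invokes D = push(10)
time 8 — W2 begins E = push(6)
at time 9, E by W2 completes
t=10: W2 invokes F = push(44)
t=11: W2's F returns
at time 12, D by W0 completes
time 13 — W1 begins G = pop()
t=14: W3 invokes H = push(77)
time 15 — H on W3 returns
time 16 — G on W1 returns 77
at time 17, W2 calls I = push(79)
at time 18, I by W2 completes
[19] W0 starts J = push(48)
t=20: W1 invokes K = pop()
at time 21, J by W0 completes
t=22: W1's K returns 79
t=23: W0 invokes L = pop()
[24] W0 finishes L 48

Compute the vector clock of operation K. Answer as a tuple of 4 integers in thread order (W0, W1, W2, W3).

invoked at 1, A has no predecessors; its own W3 bump gives (0, 0, 0, 1)
invoked at 4, C has no predecessors; its own W2 bump gives (0, 0, 1, 0)
invoked at 7, D has no predecessors; its own W0 bump gives (1, 0, 0, 0)
B (invocation 3): componentwise max over VC(A)=(0, 0, 0, 1), +1 at W3, giving (0, 0, 0, 2)
E (invocation 8): componentwise max over VC(C)=(0, 0, 1, 0), +1 at W2, giving (0, 0, 2, 0)
J (invocation 19): componentwise max over VC(D)=(1, 0, 0, 0), +1 at W0, giving (2, 0, 0, 0)
H (invocation 14): componentwise max over VC(B)=(0, 0, 0, 2), +1 at W3, giving (0, 0, 0, 3)
F (invocation 10): componentwise max over VC(E)=(0, 0, 2, 0), +1 at W2, giving (0, 0, 3, 0)
L (invocation 23): componentwise max over VC(J)=(2, 0, 0, 0), +1 at W0, giving (3, 0, 0, 0)
I (invocation 17): componentwise max over VC(F)=(0, 0, 3, 0), +1 at W2, giving (0, 0, 4, 0)
G (invocation 13): componentwise max over VC(H)=(0, 0, 0, 3), +1 at W1, giving (0, 1, 0, 3)
K (invocation 20): componentwise max over VC(G)=(0, 1, 0, 3), VC(I)=(0, 0, 4, 0), +1 at W1, giving (0, 2, 4, 3)
target: VC(K) = (0, 2, 4, 3)

(0, 2, 4, 3)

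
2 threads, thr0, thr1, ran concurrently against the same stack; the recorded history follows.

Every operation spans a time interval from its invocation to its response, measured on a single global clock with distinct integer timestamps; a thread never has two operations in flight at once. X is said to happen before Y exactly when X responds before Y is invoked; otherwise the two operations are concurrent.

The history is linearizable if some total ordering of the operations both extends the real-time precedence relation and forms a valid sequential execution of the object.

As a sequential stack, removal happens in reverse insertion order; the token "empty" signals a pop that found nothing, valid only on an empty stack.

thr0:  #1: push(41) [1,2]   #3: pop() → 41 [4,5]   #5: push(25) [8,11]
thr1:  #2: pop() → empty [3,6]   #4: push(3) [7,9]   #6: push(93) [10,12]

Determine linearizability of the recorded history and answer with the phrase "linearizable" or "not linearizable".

linearizable

one valid linearization: #1, #3, #2, #4, #5, #6
1. #1 push(41), leaving stack <41>
2. #3 pop() → 41, leaving stack <>
3. #2 pop() → empty, leaving stack <>
4. #4 push(3), leaving stack <3>
5. #5 push(25), leaving stack <3,25>
6. #6 push(93), leaving stack <3,25,93>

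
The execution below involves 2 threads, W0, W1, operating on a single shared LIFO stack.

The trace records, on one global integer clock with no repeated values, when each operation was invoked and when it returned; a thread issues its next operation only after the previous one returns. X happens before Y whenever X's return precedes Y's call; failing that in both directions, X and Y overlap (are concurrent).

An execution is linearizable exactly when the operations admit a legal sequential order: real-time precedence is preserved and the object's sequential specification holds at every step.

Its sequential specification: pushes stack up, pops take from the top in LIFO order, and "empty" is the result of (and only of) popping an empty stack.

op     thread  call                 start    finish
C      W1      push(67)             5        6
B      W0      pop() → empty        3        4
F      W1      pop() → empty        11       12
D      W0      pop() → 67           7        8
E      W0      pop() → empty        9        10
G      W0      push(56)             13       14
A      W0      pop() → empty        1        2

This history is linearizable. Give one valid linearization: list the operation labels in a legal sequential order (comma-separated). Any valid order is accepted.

after step 1 (A pop() → empty): stack <>
after step 2 (B pop() → empty): stack <>
after step 3 (C push(67)): stack <67>
after step 4 (D pop() → 67): stack <>
after step 5 (E pop() → empty): stack <>
after step 6 (F pop() → empty): stack <>
after step 7 (G push(56)): stack <56>

A, B, C, D, E, F, G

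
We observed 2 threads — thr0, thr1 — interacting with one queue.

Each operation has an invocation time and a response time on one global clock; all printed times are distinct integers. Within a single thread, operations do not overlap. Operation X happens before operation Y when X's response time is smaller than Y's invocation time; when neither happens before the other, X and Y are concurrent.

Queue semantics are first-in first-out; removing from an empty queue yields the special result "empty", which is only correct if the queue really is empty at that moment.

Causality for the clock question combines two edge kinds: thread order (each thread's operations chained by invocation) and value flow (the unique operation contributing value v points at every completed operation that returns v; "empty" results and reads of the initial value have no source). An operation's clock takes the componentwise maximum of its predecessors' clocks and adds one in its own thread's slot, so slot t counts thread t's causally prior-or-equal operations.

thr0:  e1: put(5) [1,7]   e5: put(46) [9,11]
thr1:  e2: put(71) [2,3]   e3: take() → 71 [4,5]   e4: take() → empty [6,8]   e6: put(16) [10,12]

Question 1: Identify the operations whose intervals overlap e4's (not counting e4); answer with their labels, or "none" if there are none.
Answer: e1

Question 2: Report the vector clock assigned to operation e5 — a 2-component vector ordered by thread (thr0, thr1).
Answer: (2, 0)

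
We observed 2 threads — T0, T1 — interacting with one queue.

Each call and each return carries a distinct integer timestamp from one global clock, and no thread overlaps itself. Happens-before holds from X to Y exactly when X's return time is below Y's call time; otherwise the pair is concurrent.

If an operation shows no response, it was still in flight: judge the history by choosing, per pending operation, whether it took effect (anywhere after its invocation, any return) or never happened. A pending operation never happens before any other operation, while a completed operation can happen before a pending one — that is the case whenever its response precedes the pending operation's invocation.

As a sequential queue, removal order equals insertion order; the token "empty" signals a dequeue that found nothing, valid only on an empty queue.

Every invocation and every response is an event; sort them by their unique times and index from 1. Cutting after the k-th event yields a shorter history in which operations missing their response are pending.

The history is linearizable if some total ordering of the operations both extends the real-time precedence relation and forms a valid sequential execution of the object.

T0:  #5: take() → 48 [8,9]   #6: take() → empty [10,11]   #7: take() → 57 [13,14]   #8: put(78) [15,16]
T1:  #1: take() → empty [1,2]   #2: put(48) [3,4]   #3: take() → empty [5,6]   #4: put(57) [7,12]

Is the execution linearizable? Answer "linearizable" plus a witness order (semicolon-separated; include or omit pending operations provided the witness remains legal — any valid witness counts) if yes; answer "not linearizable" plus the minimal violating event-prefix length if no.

not linearizable — minimal violating prefix: 6 events

the violation lands at event 6, #3's response at time 6: events 1..5 linearize, events 1..6 do not
a single order respects real time; the 3 completed queue operations fail replay along it
for example #1, #2, #3 fails at step 3: #3 take() → empty is not legal there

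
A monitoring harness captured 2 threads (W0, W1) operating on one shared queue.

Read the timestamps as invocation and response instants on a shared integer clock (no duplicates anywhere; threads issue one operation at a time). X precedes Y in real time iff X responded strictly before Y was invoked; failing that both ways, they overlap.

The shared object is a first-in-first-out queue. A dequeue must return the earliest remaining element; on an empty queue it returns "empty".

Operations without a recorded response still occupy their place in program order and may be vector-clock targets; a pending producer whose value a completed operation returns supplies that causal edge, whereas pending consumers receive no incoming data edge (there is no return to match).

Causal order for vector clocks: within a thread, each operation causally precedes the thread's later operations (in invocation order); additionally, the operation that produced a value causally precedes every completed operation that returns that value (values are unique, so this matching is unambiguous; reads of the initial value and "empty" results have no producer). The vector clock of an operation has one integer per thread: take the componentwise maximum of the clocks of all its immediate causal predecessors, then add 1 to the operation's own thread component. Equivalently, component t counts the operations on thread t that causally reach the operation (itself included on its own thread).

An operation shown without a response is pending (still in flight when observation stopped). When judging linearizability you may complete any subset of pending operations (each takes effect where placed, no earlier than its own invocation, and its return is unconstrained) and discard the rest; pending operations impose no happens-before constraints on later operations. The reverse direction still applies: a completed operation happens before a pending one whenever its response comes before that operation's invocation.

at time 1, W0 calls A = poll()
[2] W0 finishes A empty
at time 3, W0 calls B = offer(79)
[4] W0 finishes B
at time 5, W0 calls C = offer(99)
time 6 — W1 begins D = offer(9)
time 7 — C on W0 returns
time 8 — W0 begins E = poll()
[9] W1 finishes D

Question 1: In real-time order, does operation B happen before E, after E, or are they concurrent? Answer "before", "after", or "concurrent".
B spans [3,4], E spans [8,…)
resp(B)=4 < inv(E)=8

before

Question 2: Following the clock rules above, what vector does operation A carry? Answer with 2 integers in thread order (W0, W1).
invoked at 6, D has no predecessors; its own W1 bump gives (0, 1)
invoked at 1, A has no predecessors; its own W0 bump gives (1, 0)
VC(B, invoked at 3): max of VC(A)=(1, 0), then +1 on thread W0 → (2, 0)
VC(C, invoked at 5): max of VC(B)=(2, 0), then +1 on thread W0 → (3, 0)
VC(E, invoked at 8): max of VC(C)=(3, 0), then +1 on thread W0 → (4, 0)
target: VC(A) = (1, 0)

(1, 0)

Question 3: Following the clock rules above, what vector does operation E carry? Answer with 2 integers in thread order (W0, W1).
VC(D, invoked at 6): no causal predecessors; +1 on W1 → (0, 1)
VC(A, invoked at 1): no causal predecessors; +1 on W0 → (1, 0)
merge at B (invoked 3): VC(A)=(1, 0), own-thread bump on W0 → (2, 0)
merge at C (invoked 5): VC(B)=(2, 0), own-thread bump on W0 → (3, 0)
merge at E (invoked 8): VC(C)=(3, 0), own-thread bump on W0 → (4, 0)
target: VC(E) = (4, 0)

(4, 0)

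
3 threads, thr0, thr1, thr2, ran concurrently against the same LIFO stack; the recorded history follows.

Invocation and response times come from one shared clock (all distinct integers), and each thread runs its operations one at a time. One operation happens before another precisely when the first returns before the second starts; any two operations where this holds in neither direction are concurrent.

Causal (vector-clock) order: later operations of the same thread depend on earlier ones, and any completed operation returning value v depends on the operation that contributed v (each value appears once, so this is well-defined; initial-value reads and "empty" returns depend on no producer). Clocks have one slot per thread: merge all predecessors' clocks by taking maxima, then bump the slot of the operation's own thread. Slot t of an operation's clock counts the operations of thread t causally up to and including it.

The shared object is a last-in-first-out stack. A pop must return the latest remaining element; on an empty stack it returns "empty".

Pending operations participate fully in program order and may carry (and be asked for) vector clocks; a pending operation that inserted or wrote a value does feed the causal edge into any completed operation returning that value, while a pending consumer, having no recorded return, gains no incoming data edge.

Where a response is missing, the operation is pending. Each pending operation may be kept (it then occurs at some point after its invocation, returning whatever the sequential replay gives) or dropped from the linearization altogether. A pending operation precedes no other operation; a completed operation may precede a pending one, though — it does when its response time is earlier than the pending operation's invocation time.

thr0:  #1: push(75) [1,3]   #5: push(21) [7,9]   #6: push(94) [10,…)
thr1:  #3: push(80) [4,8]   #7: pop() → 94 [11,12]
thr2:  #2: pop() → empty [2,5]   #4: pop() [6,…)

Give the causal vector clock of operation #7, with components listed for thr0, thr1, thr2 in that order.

(3, 2, 0)

VC(#2, invoked at 2): no causal predecessors; +1 on thr2 → (0, 0, 1)
VC(#3, invoked at 4): no causal predecessors; +1 on thr1 → (0, 1, 0)
VC(#1, invoked at 1): no causal predecessors; +1 on thr0 → (1, 0, 0)
merge at #4 (invoked 6): VC(#2)=(0, 0, 1), own-thread bump on thr2 → (0, 0, 2)
merge at #5 (invoked 7): VC(#1)=(1, 0, 0), own-thread bump on thr0 → (2, 0, 0)
merge at #6 (invoked 10): VC(#5)=(2, 0, 0), own-thread bump on thr0 → (3, 0, 0)
merge at #7 (invoked 11): VC(#3)=(0, 1, 0), VC(#6)=(3, 0, 0), own-thread bump on thr1 → (3, 2, 0)
target: VC(#7) = (3, 2, 0)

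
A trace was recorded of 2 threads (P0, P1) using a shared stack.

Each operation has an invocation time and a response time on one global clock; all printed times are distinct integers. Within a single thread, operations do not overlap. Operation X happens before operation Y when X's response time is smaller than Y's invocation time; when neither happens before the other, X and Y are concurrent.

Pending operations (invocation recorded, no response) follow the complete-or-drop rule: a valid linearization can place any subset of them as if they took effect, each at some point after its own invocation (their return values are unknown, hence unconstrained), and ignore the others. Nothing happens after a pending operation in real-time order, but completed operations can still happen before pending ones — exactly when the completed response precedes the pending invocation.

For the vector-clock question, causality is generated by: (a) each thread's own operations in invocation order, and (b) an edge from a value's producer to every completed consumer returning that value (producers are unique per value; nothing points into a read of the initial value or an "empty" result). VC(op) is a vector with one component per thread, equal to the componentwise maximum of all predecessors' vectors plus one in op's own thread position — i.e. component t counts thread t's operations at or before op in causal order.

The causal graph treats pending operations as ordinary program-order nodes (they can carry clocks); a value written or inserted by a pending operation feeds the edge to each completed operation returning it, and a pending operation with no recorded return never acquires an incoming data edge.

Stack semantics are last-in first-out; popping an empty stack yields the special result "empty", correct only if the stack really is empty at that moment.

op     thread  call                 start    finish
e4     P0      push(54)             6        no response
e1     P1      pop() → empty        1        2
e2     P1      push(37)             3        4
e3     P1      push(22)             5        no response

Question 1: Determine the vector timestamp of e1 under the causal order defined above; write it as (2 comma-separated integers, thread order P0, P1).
(0, 1)

e1 (invocation 1): nothing precedes it; P1's component alone gives (0, 1)
e4 (invocation 6): nothing precedes it; P0's component alone gives (1, 0)
e2, invoked 3, takes VC(e1)=(0, 1) under max, adds 1 for P1 → (0, 2)
e3, invoked 5, takes VC(e2)=(0, 2) under max, adds 1 for P1 → (0, 3)
target: VC(e1) = (0, 1)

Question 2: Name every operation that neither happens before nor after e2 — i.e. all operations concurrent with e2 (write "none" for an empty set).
none

e2 runs from 3 to 4; window-overlapping ops are concurrent
e1 [1,2]: before
e3 [5,…): after
e4 [6,…): after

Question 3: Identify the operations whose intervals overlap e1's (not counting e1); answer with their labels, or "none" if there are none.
none

e1 spans [1,2]; an op avoiding the whole window 1..2 is ordered, any other is concurrent
e2 [3,4]: after
e3 [5,…): after
e4 [6,…): after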